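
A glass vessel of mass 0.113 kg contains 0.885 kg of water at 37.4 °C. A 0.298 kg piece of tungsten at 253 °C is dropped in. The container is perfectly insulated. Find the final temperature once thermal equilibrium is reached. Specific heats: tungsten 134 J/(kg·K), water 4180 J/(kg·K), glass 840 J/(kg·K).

T_f ≈ 39.6 °C

Setting the total heat transfer to zero:
0.298×134×(T − 253) + 0.885×4180×(T − 37.4) + 0.113×840×(T − 37.4) = 0
(39.93 + 3699.3 + 94.92) T = 39.93×253 + 3699.3×37.4 + 94.92×37.4
T = 152007 / 3834.2 = 39.6 °C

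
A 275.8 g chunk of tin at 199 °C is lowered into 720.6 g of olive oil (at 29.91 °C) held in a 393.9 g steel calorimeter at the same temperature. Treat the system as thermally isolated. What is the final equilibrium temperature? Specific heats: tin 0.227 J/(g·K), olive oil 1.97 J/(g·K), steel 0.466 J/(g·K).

T_f ≈ 36.3 °C

Setting the total heat transfer to zero:
275.8·0.227·(T − 199) + 720.6·1.97·(T − 29.91) + 393.9·0.466·(T − 29.91) = 0
1665.7 T = 60409
T = 60409/1665.7 ≈ 36.27 °C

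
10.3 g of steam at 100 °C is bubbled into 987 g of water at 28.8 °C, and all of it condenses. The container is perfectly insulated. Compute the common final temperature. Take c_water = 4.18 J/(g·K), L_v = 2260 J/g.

T_f ≈ 35.1 °C

Net heat exchanged in the isolated system is zero:
condense steam: −10.3×2260 = −23278; condensate cools 100→T: 10.3×4.18×(T − 100) = 43.05(T − 100); original water: 4125.7(T − 28.8)
4168.7 T = 23278 + 4305.4 + 118819 = 146402
T ≈ 35.12 °C (< 100 °C, so full condensation is consistent).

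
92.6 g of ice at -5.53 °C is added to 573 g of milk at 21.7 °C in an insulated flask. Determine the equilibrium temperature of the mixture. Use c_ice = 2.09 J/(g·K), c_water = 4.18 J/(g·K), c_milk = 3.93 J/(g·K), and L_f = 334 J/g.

Taking heat into each body as positive, Σ m c ΔT = 0:
ice -5.53→0 °C: 92.6·2.09·5.53 = 1070.2
  fusion: m_ice L_f = 92.6·334 = 30928
  meltwater 0→T: 92.6·4.18·T = 387.07 T
  milk cools: 573·3.93·(T − 21.7) = 2251.9(T − 21.7)
2639 T = 48866 − 31999 = 16867
T ≈ 6.39 °C. Since T > 0 °C, the all-ice-melts assumption holds.

T_f ≈ 6.4 °C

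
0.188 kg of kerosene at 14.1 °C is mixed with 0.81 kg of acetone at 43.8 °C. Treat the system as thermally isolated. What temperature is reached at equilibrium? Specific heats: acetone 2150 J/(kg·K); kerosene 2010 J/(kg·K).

T_f ≈ 38.5 °C

With ΣQ=0 the equilibrium temperature is the m·c-weighted mean:
T_f = (1741.5·43.8 + 377.88·14.1) / (1741.5 + 377.88)
    = 81606 / 2119.4 ≈ 38.50 °C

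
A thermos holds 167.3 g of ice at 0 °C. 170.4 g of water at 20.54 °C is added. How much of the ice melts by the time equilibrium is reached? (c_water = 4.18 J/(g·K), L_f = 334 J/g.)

m_melted ≈ 43.8 g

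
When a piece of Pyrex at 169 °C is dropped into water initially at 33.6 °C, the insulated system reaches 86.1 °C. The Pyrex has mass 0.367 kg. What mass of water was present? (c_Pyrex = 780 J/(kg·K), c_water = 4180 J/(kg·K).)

m ≈ 0.108 kg

Heat lost by the Pyrex = heat gained by the water:
0.367×780×(169 − 86.1) = m×4180×(86.1 − 33.6)
219450 m = 23731  ⇒  m ≈ 0.1081 kg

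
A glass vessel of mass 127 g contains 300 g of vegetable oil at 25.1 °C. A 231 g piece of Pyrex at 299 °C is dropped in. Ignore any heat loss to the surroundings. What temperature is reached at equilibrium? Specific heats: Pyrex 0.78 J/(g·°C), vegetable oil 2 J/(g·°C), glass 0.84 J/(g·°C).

Energy conservation, ΣQ = 0:
231·0.78·(T − 299) + 300·2·(T − 25.1) + 127·0.84·(T − 25.1) = 0
180.18(T − 299) + 600(T − 25.1) + 106.68(T − 25.1) = 0
(180.18 + 600 + 106.68) T = 180.18·299 + 600·25.1 + 106.68·25.1
T = 71611 / 886.86 = 80.7 °C

T_f ≈ 80.7 °C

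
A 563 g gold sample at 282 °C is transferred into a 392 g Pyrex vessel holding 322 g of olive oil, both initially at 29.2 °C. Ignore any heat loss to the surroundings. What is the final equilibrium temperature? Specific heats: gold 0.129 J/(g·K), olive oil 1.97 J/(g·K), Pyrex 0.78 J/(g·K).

Taking heat into each body as positive, Σ m c ΔT = 0:
563×0.129×(T − 282) + 322×1.97×(T − 29.2) + 392×0.78×(T − 29.2) = 0
(72.63 + 634.34 + 305.76) T = 72.63×282 + 634.34×29.2 + 305.76×29.2
T = 47932 / 1012.7 = 47.3 °C

T_f ≈ 47.3 °C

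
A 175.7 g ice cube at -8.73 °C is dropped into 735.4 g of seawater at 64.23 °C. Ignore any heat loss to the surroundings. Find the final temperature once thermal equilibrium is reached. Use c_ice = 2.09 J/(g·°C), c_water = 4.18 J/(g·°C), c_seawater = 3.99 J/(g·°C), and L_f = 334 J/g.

T_f ≈ 34.5 °C

Taking heat into each body as positive, Σ m c ΔT = 0:
ice -8.73→0 °C: 175.7×2.09×8.73 = 3205.8
  fusion: m_ice L_f = 175.7×334 = 58684
  meltwater 0→T: 175.7×4.18×T = 734.43 T
  seawater: 2934.2(T − 64.23)
3668.7 T = 188467 − 61890 = 126577
T ≈ 34.50 °C — above 0 °C, consistent with complete melting.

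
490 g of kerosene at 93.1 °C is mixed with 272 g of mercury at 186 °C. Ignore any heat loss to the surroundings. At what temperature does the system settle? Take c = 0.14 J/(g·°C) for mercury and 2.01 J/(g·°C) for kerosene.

Set heat shed by the hot body equal to heat absorbed by the cold body:
272·0.14·(186 − T) = 490·2.01·(T − 93.1)
38.08(186 − T) = 984.9(T − 93.1)
1023 T = 98777  ⇒  T ≈ 96.56 °C

T_f ≈ 96.6 °C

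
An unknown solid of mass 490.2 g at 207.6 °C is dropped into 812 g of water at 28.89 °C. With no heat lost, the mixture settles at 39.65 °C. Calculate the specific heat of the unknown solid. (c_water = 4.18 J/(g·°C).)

Heat gained plus heat lost sum to zero:
490.2·c·(39.65 − 207.6) + 812·4.18·(39.65 − 28.89) = 0
-82329 c = -36521
c = -36521/-82329 ≈ 0.4436 J/(g·°C)

c ≈ 0.444 J/(g·°C)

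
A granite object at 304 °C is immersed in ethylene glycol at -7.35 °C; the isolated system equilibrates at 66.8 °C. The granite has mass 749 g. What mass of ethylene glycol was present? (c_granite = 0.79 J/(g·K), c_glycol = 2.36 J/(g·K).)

m ≈ 802 g

Conservation of energy gives ΣQ = 0:
749×0.79×(66.8 − 304) + m×2.36×(66.8 − (-7.35)) = 0
174.99 m = 140354
m = 140354/174.99 ≈ 802 g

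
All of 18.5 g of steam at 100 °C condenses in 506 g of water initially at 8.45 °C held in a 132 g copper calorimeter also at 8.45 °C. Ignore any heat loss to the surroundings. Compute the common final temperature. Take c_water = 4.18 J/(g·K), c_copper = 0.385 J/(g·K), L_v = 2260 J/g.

Heat gained plus heat lost sum to zero:
condense steam: −18.5×2260 = −41810; condensate cools 100→T: 18.5×4.18×(T − 100) = 77.33(T − 100); original water: 2115.1(T − 8.45); cup: 50.82(T − 8.45)
2243.2 T = 41810 + 7733 + 18302 = 67845
T ≈ 30.24 °C (< 100 °C, so full condensation is consistent).

T_f ≈ 30.2 °C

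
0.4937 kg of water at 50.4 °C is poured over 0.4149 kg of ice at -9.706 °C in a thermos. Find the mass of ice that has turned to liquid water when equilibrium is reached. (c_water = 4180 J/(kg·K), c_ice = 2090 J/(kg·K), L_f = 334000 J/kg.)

Water can give up m c ΔT = 0.4937·4180·50.4 = 104009 J before reaching 0 °C.
Warming the ice to 0 °C takes 0.4149·2090·9.706 = 8416.5 J, leaving 95592 J for melting.
To melt every bit of ice: 0.4149·334000 = 138577 J.
95592 J < 138577 J, so only part of the ice melts and the system sits at 0 °C.
m_melt = 95592 / L_f = 0.2862 kg.

m_melted ≈ 0.286 kg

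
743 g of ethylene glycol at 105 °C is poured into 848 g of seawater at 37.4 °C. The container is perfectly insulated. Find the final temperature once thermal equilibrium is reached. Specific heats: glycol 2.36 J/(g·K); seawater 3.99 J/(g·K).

T_f ≈ 60.5 °C

Set heat shed by the hot body equal to heat absorbed by the cold body:
743·2.36·(105 − T) = 848·3.99·(T − 37.4)
1753.5(105 − T) = 3383.5(T − 37.4)
5137 T = 310659  ⇒  T ≈ 60.47 °C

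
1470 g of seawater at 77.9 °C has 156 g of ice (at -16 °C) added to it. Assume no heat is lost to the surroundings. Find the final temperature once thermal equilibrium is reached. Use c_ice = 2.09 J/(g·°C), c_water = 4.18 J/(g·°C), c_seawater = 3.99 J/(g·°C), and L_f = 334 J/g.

T_f ≈ 61.3 °C

Energy balance with sensible and latent terms:
ice -16→0 °C: 156×2.09×16 = 5216.6; fusion: m_ice L_f = 156×334 = 52104; meltwater 0→T: 156×4.18×T = 652.08 T; seawater: 5865.3(T − 77.9)
6517.4 T = 456907 − 57321 = 399586
T ≈ 61.31 °C — above 0 °C, consistent with complete melting.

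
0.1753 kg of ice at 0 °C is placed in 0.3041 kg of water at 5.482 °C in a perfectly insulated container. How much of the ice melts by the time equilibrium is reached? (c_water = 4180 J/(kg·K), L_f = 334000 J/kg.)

m_melted ≈ 0.0209 kg

Water can give up m c ΔT = 0.3041×4180×5.482 = 6968.4 J before reaching 0 °C.
To melt every bit of ice: 0.1753×334000 = 58550 J.
6968.4 J < 58550 J, so only part of the ice melts and the system sits at 0 °C.
m_melted×334000 = 6968.4  ⇒  m_melted ≈ 0.02086 kg.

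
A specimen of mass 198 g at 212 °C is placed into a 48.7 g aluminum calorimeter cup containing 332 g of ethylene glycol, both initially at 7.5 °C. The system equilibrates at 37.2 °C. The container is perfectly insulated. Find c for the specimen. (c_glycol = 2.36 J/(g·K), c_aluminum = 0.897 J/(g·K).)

c ≈ 0.71 J/(g·K)

Net heat exchanged in the isolated system is zero:
198×c×(37.2 − 212) + 332×2.36×(37.2 − 7.5) + 48.7×0.897×(37.2 − 7.5) = 0
-34610 c = -24568
c = -24568/-34610 ≈ 0.7098 J/(g·K)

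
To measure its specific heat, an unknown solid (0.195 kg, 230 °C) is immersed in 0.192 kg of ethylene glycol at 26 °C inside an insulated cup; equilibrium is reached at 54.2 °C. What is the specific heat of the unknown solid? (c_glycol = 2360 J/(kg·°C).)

c ≈ 373 J/(kg·°C)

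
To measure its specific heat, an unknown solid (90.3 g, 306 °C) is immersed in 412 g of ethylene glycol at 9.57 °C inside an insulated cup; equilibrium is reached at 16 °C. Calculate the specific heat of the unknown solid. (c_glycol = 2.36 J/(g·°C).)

Net heat exchanged in the isolated system is zero:
90.3·c·(16 − 306) + 412·2.36·(16 − 9.57) = 0
-26187 c = -6252
c = -6252/-26187 ≈ 0.2387 J/(g·°C)

c ≈ 0.239 J/(g·°C)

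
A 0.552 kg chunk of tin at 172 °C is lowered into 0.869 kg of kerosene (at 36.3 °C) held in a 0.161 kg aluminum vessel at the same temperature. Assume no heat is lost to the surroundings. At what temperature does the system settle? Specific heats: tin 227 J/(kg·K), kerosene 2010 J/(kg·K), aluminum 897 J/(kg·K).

T_f ≈ 44.7 °C

T_f is the heat-capacity-weighted average of the initial temperatures:
T_f = (125.3×172 + 1746.7×36.3 + 144.42×36.3) / (125.3 + 1746.7 + 144.42)
    = 90199 / 2016.4 ≈ 44.73 °C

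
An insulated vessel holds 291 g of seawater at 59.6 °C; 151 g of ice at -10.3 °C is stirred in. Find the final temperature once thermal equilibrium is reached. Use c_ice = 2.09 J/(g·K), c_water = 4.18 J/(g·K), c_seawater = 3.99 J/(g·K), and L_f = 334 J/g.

T_f ≈ 8.7 °C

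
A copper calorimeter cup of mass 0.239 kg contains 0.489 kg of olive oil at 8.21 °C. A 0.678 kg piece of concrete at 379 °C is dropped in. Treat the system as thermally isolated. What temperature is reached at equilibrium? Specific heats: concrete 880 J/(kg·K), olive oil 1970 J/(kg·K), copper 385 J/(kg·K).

T_f ≈ 142.1 °C

Energy conservation, ΣQ = 0:
0.678*880*(T − 379) + 0.489*1970*(T − 8.21) + 0.239*385*(T − 8.21) = 0
(596.64 + 963.33 + 92.02) T = 596.64*379 + 963.33*8.21 + 92.02*8.21
T = 234791 / 1652 = 142 °C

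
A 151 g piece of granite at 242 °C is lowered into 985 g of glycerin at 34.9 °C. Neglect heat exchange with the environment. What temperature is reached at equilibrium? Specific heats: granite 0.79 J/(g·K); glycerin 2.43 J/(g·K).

T_f ≈ 44.7 °C

With ΣQ=0 the equilibrium temperature is the m·c-weighted mean:
T_f = (119.29·242 + 2393.6·34.9) / (119.29 + 2393.6)
    = 112403 / 2512.8 ≈ 44.73 °C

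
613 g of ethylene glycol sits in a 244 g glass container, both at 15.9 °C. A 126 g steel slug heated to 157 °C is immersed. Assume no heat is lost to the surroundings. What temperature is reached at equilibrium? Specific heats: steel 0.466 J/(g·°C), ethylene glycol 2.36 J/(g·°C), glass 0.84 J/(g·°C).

T_f ≈ 20.7 °C

T_f is the heat-capacity-weighted average of the initial temperatures:
T_f = (58.72*157 + 1446.7*15.9 + 204.96*15.9) / (58.72 + 1446.7 + 204.96)
    = 35479 / 1710.4 ≈ 20.74 °C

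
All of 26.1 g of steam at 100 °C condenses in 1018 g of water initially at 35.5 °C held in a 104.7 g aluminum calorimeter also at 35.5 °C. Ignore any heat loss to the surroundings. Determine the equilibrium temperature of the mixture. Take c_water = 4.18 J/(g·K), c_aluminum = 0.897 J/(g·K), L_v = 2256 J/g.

Net heat exchanged in the isolated system is zero:
condense steam: −26.1·2256 = −58882; condensate cools 100→T: 26.1·4.18·(T − 100) = 109.1(T − 100); original water: 4255.2(T − 35.5); aluminum cup: 104.7·0.897·(T − 35.5) = 93.92(T − 35.5)
4458.3 T = 58882 + 10910 + 154395 = 224186
T ≈ 50.29 °C — below 100 °C, confirming all the steam condensed.

T_f ≈ 50.3 °C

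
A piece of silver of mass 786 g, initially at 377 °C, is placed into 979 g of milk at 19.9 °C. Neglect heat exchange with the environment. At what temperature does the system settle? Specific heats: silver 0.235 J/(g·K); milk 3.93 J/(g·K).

T_f ≈ 36.3 °C

T_f is the heat-capacity-weighted average of the initial temperatures:
T_f = (184.71*377 + 3847.5*19.9) / (184.71 + 3847.5)
    = 146200 / 4032.2 ≈ 36.26 °C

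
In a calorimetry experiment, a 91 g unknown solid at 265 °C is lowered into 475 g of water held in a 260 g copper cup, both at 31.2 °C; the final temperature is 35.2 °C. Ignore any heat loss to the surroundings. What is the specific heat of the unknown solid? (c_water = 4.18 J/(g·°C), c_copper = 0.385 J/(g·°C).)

Taking heat into each body as positive, Σ m c ΔT = 0:
91×c×(35.2 − 265) + 475×4.18×(35.2 − 31.2) + 260×0.385×(35.2 − 31.2) = 0
-20912 c = -8342.4
c = -8342.4/-20912 ≈ 0.3989 J/(g·°C)

c ≈ 0.399 J/(g·°C)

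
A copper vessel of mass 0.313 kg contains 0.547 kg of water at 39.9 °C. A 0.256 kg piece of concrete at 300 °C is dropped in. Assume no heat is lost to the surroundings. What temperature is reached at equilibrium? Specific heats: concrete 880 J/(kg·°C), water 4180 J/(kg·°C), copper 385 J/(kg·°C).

T_f ≈ 62.2 °C

Setting the total heat transfer to zero:
0.256·880·(T − 300) + 0.547·4180·(T − 39.9) + 0.313·385·(T − 39.9) = 0
2632.2 T = 163622
T = 163622/2632.2 ≈ 62.16 °C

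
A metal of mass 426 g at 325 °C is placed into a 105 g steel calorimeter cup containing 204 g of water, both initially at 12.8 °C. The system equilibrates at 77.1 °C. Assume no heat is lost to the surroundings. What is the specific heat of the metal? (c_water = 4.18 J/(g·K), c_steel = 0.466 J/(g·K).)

c ≈ 0.549 J/(g·K)

Setting the total heat transfer to zero:
426·c·(77.1 − 325) + 204·4.18·(77.1 − 12.8) + 105·0.466·(77.1 − 12.8) = 0
-105605 c = -57976
c = -57976/-105605 ≈ 0.549 J/(g·K)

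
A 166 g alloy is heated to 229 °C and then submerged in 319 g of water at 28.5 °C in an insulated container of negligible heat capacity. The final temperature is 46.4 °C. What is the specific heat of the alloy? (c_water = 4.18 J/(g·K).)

Net heat exchanged in the isolated system is zero:
166×c×(46.4 − 229) + 319×4.18×(46.4 − 28.5) = 0
-30312 c = -23868
c = -23868/-30312 ≈ 0.7874 J/(g·K)

c ≈ 0.787 J/(g·K)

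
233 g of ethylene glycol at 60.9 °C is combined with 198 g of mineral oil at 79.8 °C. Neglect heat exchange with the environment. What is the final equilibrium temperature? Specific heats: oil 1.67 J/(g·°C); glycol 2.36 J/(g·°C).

T_f ≈ 68.0 °C

Heat gained plus heat lost sum to zero:
198·1.67·(T − 79.8) + 233·2.36·(T − 60.9) = 0
330.66(T − 79.8) + 549.88(T − 60.9) = 0
(330.66 + 549.88) T = 330.66·79.8 + 549.88·60.9
T ≈ 68.00 °C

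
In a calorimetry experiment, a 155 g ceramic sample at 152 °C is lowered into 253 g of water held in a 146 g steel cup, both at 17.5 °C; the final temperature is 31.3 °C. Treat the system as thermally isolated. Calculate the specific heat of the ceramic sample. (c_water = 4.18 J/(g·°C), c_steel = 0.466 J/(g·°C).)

Setting the total heat transfer to zero:
155·c·(31.3 − 152) + 253·4.18·(31.3 − 17.5) + 146·0.466·(31.3 − 17.5) = 0
-18708 c = -15533
c = -15533/-18708 ≈ 0.8303 J/(g·°C)

c ≈ 0.83 J/(g·°C)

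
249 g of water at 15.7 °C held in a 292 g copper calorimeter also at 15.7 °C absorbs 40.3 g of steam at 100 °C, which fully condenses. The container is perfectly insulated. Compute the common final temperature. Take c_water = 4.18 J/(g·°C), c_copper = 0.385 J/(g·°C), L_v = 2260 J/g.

Net heat exchanged in the isolated system is zero:
latent heat released on condensation: 40.3·2260 = 91078
  condensate cools 100→T: 40.3·4.18·(T − 100) = 168.45(T − 100)
  water warms: 249·4.18·(T − 15.7) = 1040.8(T − 15.7)
  copper cup: 292·0.385·(T − 15.7) = 112.42(T − 15.7)
1321.7 T = 91078 + 16845 + 18106 = 126029
T ≈ 95.35 °C, under the boiling point, so the assumption holds.

T_f ≈ 95.4 °C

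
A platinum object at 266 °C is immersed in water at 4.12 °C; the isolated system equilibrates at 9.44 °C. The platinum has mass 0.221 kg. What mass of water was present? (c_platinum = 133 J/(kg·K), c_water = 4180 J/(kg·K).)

m ≈ 0.339 kg

Heat gained plus heat lost sum to zero:
0.221×133×(9.44 − 266) + m×4180×(9.44 − 4.12) = 0
22238 m = 7541.1
m = 7541.1/22238 ≈ 0.3391 kg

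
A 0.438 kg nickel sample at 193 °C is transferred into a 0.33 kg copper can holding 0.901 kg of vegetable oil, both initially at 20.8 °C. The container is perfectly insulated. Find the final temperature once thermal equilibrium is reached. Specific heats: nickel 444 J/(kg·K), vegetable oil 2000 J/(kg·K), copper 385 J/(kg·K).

Conservation of energy gives ΣQ = 0:
0.438*444*(T − 193) + 0.901*2000*(T − 20.8) + 0.33*385*(T − 20.8) = 0
(194.47 + 1802 + 127.05) T = 194.47*193 + 1802*20.8 + 127.05*20.8
T = 77657/2123.5 ≈ 36.57 °C

T_f ≈ 36.6 °C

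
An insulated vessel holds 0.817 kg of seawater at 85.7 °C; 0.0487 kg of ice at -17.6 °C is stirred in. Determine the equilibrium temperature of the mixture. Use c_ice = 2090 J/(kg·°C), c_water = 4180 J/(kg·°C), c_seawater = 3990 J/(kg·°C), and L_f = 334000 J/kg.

Energy conservation, ΣQ = 0:
warm ice to 0 °C: 0.0487·2090·(0 − (-17.6)) = 1791.4
  latent heat to melt: 0.0487·334000 = 16266
  warm the meltwater: 203.57 T
  seawater: 3259.8(T − 85.7)
3463.4 T = 279367 − 18057 = 261310
T ≈ 75.45 °C (positive, so assuming full melt was valid).

T_f ≈ 75.4 °C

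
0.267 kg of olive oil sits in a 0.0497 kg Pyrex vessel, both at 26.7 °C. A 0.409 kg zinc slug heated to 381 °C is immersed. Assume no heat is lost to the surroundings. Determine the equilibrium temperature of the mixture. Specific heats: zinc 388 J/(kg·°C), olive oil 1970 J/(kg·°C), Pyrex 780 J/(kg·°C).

Taking heat into each body as positive, Σ m c ΔT = 0:
0.409×388×(T − 381) + 0.267×1970×(T − 26.7) + 0.0497×780×(T − 26.7) = 0
(158.69 + 525.99 + 38.77) T = 158.69×381 + 525.99×26.7 + 38.77×26.7
T = 75541/723.45 ≈ 104.42 °C

T_f ≈ 104.4 °C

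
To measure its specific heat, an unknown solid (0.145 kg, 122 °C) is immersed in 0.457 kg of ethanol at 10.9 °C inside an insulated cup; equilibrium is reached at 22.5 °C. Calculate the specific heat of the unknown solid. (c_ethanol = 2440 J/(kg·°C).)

c ≈ 897 J/(kg·°C)

Conservation of energy gives ΣQ = 0:
0.145·c·(22.5 − 122) + 0.457·2440·(22.5 − 10.9) = 0
-14.43 c = -12935
c = -12935/-14.43 ≈ 896.5 J/(kg·°C)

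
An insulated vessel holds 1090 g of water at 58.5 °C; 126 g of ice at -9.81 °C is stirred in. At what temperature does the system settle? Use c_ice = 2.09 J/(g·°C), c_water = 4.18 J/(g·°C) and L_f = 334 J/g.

T_f ≈ 43.7 °C

Heat gained plus heat lost sum to zero:
warm ice to 0 °C: 126·2.09·(0 − (-9.81)) = 2583.4; melt ice: 126·334 = 42084; warm the meltwater: 526.68 T; water cools: 1090·4.18·(T − 58.5) = 4556.2(T − 58.5)
5082.9 T = 266538 − 44667 = 221870
T ≈ 43.65 °C — above 0 °C, consistent with complete melting.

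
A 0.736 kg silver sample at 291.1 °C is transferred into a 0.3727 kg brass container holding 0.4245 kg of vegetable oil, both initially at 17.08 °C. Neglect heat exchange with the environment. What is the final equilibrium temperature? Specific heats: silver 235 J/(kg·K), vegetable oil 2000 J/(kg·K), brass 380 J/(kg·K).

T_f ≈ 57.8 °C

Energy conservation, ΣQ = 0:
0.736·235·(T − 291.1) + 0.4245·2000·(T − 17.08) + 0.3727·380·(T − 17.08) = 0
(172.96 + 849 + 141.63) T = 172.96·291.1 + 849·17.08 + 141.63·17.08
T = 67269 / 1163.6 = 57.8 °C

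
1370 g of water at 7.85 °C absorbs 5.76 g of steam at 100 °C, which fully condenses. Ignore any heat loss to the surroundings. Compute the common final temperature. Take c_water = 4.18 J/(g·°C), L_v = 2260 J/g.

Heat gained plus heat lost sum to zero:
steam→water at 100 °C releases m L_v = 5.76×2260 = 13018; condensed water 100 °C→T: 24.08(T − 100); original water: 5726.6(T − 7.85)
5750.7 T = 13018 + 2407.7 + 44954 = 60379
T ≈ 10.50 °C, under the boiling point, so the assumption holds.

T_f ≈ 10.5 °C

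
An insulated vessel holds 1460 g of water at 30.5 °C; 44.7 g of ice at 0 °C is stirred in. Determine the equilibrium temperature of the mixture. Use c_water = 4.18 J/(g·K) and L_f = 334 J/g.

T_f ≈ 27.2 °C

Taking heat into each body as positive, Σ m c ΔT = 0:
melt ice: 44.7·334 = 14930; warm the meltwater: 186.85 T; water: 6102.8(T − 30.5)
6289.6 T = 186135 − 14930 = 171206
T ≈ 27.22 °C (positive, so assuming full melt was valid).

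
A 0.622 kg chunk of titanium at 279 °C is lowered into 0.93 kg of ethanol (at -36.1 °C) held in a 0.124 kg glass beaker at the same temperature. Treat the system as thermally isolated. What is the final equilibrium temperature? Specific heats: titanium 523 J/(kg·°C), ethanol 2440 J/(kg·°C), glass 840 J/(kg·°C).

T_f ≈ 1.9 °C

Net heat exchanged in the isolated system is zero:
0.622×523×(T − 279) + 0.93×2440×(T − (-36.1)) + 0.124×840×(T − (-36.1)) = 0
325.31(T − 279) + 2269.2(T − (-36.1)) + 104.16(T − (-36.1)) = 0
2698.7 T = 5082.1
T ≈ 1.88 °C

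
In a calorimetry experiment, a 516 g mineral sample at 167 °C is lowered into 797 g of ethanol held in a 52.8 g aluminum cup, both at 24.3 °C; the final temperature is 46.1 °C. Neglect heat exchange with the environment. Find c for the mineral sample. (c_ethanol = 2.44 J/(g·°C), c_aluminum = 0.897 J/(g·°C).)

c ≈ 0.696 J/(g·°C)

Net heat exchanged in the isolated system is zero:
516·c·(46.1 − 167) + 797·2.44·(46.1 − 24.3) + 52.8·0.897·(46.1 − 24.3) = 0
-62384 c = -43427
c = -43427/-62384 ≈ 0.6961 J/(g·°C)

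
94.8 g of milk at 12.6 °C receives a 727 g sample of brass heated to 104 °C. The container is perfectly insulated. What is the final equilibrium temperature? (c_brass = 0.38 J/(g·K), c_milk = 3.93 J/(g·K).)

Heat lost by the brass equals heat gained by the milk:
727×0.38×(104 − T) = 94.8×3.93×(T − 12.6)
276.26(104 − T) = 372.56(T − 12.6)
648.82 T = 33425  ⇒  T ≈ 51.52 °C

T_f ≈ 51.5 °C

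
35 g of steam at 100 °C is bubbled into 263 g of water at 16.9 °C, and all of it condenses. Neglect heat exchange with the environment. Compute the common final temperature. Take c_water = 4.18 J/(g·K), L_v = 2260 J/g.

T_f ≈ 90.2 °C

Energy balance with sensible and latent terms:
condense steam: −35·2260 = −79100; condensed water 100 °C→T: 146.3(T − 100); original water: 1099.3(T − 16.9)
1245.6 T = 79100 + 14630 + 18579 = 112309
T ≈ 90.16 °C — below 100 °C, confirming all the steam condensed.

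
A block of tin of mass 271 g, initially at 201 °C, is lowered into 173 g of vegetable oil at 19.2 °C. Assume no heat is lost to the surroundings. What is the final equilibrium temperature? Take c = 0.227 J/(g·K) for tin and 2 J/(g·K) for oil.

T_f ≈ 46.6 °C

Heat lost by the tin equals heat gained by the oil:
271*0.227*(201 − T) = 173*2*(T − 19.2)
61.52(201 − T) = 346(T − 19.2)
407.52 T = 19008  ⇒  T ≈ 46.64 °C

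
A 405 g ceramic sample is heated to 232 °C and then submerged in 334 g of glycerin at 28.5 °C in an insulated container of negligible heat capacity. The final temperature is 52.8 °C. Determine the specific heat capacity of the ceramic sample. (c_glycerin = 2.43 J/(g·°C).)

m_s c (T_s − T_f) = m_glycerin c_glycerin (T_f − T_0):
405·c·(232 − 52.8) = 334·2.43·(52.8 − 28.5)
72576 c = 19722  ⇒  c ≈ 0.2717 J/(g·°C)

c ≈ 0.272 J/(g·°C)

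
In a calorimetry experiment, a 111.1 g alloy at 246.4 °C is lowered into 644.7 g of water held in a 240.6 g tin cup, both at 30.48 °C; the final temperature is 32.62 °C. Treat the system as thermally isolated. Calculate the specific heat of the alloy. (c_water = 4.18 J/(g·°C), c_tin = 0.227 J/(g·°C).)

c ≈ 0.248 J/(g·°C)

Setting the total heat transfer to zero:
111.1×c×(32.62 − 246.4) + 644.7×4.18×(32.62 − 30.48) + 240.6×0.227×(32.62 − 30.48) = 0
-23751 c = -5883.8
c = -5883.8/-23751 ≈ 0.2477 J/(g·°C)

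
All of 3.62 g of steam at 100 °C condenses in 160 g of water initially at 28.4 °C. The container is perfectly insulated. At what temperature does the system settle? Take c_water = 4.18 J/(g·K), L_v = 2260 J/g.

Energy balance with sensible and latent terms:
latent heat released on condensation: 3.62·2260 = 8181.2
  condensed water 100 °C→T: 15.13(T − 100)
  original water: 668.8(T − 28.4)
683.93 T = 8181.2 + 1513.2 + 18994 = 28688
T ≈ 41.95 °C, under the boiling point, so the assumption holds.

T_f ≈ 41.9 °C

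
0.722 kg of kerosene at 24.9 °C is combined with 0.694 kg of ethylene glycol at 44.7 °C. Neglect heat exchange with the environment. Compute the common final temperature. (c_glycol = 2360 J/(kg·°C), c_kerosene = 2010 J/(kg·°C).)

T_f = Σ m_i c_i T_i / Σ m_i c_i:
T_f = (1637.8·44.7 + 1451.2·24.9) / (1637.8 + 1451.2)
    = 109347 / 3089.1 ≈ 35.40 °C

T_f ≈ 35.4 °C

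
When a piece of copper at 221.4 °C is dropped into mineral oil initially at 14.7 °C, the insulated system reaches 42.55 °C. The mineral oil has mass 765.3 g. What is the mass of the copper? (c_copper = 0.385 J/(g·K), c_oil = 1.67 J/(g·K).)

Setting the total heat transfer to zero:
m·0.385·(42.55 − 221.4) + 765.3·1.67·(42.55 − 14.7) = 0
-68.86 m = -35594
m = -35594/-68.86 ≈ 516.9 g

m ≈ 517 g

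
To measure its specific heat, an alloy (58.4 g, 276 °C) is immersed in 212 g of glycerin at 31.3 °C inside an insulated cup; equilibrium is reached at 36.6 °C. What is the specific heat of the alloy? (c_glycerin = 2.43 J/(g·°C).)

c ≈ 0.195 J/(g·°C)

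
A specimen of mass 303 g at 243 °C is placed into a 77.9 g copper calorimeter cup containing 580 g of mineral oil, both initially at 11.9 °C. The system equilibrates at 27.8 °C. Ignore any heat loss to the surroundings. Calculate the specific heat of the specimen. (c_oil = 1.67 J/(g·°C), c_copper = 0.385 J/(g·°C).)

Heat gained plus heat lost sum to zero:
303×c×(27.8 − 243) + 580×1.67×(27.8 − 11.9) + 77.9×0.385×(27.8 − 11.9) = 0
-65206 c = -15878
c = -15878/-65206 ≈ 0.2435 J/(g·°C)

c ≈ 0.244 J/(g·°C)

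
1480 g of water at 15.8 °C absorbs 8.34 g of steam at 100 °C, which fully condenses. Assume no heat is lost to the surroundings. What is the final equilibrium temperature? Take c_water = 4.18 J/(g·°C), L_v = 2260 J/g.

Let T be the final temperature. ΣQ_i = 0:
steam→water at 100 °C releases m L_v = 8.34·2260 = 18848
  condensate cools 100→T: 8.34·4.18·(T − 100) = 34.86(T − 100)
  water warms: 1480·4.18·(T − 15.8) = 6186.4(T − 15.8)
6221.3 T = 18848 + 3486.1 + 97745 = 120080
T ≈ 19.30 °C (< 100 °C, so full condensation is consistent).

T_f ≈ 19.3 °C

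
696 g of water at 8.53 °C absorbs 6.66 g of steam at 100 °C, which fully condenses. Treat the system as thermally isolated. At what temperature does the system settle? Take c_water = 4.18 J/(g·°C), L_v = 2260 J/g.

T_f ≈ 14.5 °C

Taking heat into each body as positive, Σ m c ΔT = 0:
latent heat released on condensation: 6.66×2260 = 15052; condensed water 100 °C→T: 27.84(T − 100); original water: 2909.3(T − 8.53)
2937.1 T = 15052 + 2783.9 + 24816 = 42652
T ≈ 14.52 °C — below 100 °C, confirming all the steam condensed.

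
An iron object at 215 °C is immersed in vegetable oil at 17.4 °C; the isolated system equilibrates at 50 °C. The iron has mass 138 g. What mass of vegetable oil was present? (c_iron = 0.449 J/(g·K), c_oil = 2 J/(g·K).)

m ≈ 157 g

Taking heat into each body as positive, Σ m c ΔT = 0:
138·0.449·(50 − 215) + m·2·(50 − 17.4) = 0
65.2 m = 10224
m = 10224/65.2 ≈ 156.8 g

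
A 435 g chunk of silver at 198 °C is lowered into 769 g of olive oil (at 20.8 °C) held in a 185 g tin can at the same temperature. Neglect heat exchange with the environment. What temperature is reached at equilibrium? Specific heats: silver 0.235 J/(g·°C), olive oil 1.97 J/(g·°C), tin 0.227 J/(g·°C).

T_f ≈ 31.7 °C

With ΣQ=0 the equilibrium temperature is the m·c-weighted mean:
T_f = (102.22×198 + 1514.9×20.8 + 42×20.8) / (102.22 + 1514.9 + 42)
    = 52625 / 1659.2 ≈ 31.72 °C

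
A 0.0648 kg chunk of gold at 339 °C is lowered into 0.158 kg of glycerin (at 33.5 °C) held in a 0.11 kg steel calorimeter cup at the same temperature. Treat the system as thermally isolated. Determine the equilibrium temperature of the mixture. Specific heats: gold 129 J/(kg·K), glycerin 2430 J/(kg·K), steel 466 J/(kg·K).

Net heat exchanged in the isolated system is zero:
0.0648·129·(T − 339) + 0.158·2430·(T − 33.5) + 0.11·466·(T − 33.5) = 0
8.359(T − 339) + 383.94(T − 33.5) + 51.26(T − 33.5) = 0
(8.359 + 383.94 + 51.26) T = 8.359·339 + 383.94·33.5 + 51.26·33.5
T = 17413/443.56 ≈ 39.26 °C

T_f ≈ 39.3 °C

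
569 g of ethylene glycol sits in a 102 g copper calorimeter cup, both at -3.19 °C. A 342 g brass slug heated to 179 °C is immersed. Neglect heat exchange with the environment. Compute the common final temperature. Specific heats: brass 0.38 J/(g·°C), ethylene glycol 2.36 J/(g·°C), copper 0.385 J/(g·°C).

T_f ≈ 12.5 °C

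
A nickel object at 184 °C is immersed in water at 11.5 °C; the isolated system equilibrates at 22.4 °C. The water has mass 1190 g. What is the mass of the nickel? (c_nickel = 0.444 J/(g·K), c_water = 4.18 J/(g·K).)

Setting the total heat transfer to zero:
m·0.444·(22.4 − 184) + 1190·4.18·(22.4 − 11.5) = 0
-71.75 m = -54219
m = -54219/-71.75 ≈ 755.7 g

m ≈ 756 g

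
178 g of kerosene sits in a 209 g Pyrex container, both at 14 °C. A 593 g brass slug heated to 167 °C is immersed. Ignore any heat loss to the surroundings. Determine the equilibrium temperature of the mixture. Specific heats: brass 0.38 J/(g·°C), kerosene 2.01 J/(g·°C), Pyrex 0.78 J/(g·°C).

Taking heat into each body as positive, Σ m c ΔT = 0:
593*0.38*(T − 167) + 178*2.01*(T − 14) + 209*0.78*(T − 14) = 0
746.14 T = 44923
T ≈ 60.21 °C

T_f ≈ 60.2 °C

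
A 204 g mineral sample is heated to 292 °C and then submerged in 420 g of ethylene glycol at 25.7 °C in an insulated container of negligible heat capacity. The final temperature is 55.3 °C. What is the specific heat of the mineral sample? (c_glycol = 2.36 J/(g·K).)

Net heat exchanged in the isolated system is zero:
204·c·(55.3 − 292) + 420·2.36·(55.3 − 25.7) = 0
-48287 c = -29340
c = -29340/-48287 ≈ 0.6076 J/(g·K)

c ≈ 0.608 J/(g·K)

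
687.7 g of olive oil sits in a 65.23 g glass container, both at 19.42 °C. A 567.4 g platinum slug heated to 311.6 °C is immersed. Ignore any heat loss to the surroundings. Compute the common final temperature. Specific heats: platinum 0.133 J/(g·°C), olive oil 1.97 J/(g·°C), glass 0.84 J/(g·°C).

T_f ≈ 34.3 °C

Setting the total heat transfer to zero:
567.4×0.133×(T − 311.6) + 687.7×1.97×(T − 19.42) + 65.23×0.84×(T − 19.42) = 0
75.46(T − 311.6) + 1354.8(T − 19.42) + 54.79(T − 19.42) = 0
(75.46 + 1354.8 + 54.79) T = 75.46×311.6 + 1354.8×19.42 + 54.79×19.42
T = 50888 / 1485 = 34.3 °C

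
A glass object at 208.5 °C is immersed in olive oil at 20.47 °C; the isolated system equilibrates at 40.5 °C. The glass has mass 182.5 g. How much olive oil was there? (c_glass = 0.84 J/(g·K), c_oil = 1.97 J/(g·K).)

m ≈ 653 g

Taking heat into each body as positive, Σ m c ΔT = 0:
182.5·0.84·(40.5 − 208.5) + m·1.97·(40.5 − 20.47) = 0
39.46 m = 25754
m = 25754/39.46 ≈ 652.7 g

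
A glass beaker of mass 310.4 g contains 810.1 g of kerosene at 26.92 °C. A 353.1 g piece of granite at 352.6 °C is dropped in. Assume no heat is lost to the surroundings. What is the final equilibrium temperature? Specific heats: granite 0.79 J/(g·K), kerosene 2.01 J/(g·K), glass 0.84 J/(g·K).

T_f ≈ 68.8 °C

T_f = Σ m_i c_i T_i / Σ m_i c_i:
T_f = (278.95·352.6 + 1628.3·26.92 + 260.74·26.92) / (278.95 + 1628.3 + 260.74)
    = 149210 / 2168 ≈ 68.82 °C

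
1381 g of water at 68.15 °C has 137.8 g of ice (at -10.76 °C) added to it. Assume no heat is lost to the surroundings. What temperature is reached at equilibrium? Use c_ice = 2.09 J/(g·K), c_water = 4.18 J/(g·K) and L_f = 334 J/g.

T_f ≈ 54.2 °C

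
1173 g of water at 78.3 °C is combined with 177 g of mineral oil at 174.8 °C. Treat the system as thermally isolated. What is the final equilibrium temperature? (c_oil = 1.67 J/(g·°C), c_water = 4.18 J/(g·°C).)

Taking heat into each body as positive, Σ m c ΔT = 0:
177·1.67·(T − 174.8) + 1173·4.18·(T − 78.3) = 0
295.59(T − 174.8) + 4903.1(T − 78.3) = 0
5198.7 T = 435585
T = 435585 / 5198.7 = 83.8 °C

T_f ≈ 83.8 °C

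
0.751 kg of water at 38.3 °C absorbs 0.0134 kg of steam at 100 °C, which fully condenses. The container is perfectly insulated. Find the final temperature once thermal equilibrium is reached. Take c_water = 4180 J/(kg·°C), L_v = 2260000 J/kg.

T_f ≈ 48.9 °C

Energy balance with sensible and latent terms:
latent heat released on condensation: 0.0134×2260000 = 30284; condensate cools 100→T: 0.0134×4180×(T − 100) = 56.01(T − 100); water warms: 0.751×4180×(T − 38.3) = 3139.2(T − 38.3)
3195.2 T = 30284 + 5601.2 + 120231 = 156116
T ≈ 48.86 °C — below 100 °C, confirming all the steam condensed.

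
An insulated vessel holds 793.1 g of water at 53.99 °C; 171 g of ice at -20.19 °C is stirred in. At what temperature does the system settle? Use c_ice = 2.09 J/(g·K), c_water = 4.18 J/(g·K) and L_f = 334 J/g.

Setting the total heat transfer to zero:
warm ice to 0 °C: 171×2.09×(0 − (-20.19)) = 7215.7; melt ice: 171×334 = 57114; meltwater 0→T: 171×4.18×T = 714.78 T; water cools: 793.1×4.18×(T − 53.99) = 3315.2(T − 53.99)
4029.9 T = 178985 − 64330 = 114656
T ≈ 28.45 °C — above 0 °C, consistent with complete melting.

T_f ≈ 28.5 °C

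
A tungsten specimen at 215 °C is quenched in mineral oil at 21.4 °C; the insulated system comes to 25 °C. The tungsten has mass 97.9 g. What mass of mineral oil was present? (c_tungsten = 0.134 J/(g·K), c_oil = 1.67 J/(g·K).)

Net heat exchanged in the isolated system is zero:
97.9·0.134·(25 − 215) + m·1.67·(25 − 21.4) = 0
6.012 m = 2492.5
m = 2492.5/6.012 ≈ 414.6 g

m ≈ 415 g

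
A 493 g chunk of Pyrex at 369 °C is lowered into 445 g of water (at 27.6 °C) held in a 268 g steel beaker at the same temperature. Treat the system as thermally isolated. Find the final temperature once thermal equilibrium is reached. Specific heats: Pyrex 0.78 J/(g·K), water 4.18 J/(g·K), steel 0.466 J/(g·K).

T_f is the heat-capacity-weighted average of the initial temperatures:
T_f = (384.54*369 + 1860.1*27.6 + 124.89*27.6) / (384.54 + 1860.1 + 124.89)
    = 196681 / 2369.5 ≈ 83.00 °C

T_f ≈ 83.0 °C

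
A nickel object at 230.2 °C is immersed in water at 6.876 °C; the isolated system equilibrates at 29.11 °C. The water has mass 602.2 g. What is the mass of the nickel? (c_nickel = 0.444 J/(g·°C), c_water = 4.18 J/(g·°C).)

m ≈ 627 g

Heat gained plus heat lost sum to zero:
m·0.444·(29.11 − 230.2) + 602.2·4.18·(29.11 − 6.876) = 0
-89.28 m = -55967
m = -55967/-89.28 ≈ 626.8 g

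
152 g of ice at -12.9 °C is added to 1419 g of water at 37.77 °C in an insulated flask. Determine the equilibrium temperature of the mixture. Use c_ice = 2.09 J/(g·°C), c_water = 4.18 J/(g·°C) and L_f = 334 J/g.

T_f ≈ 25.8 °C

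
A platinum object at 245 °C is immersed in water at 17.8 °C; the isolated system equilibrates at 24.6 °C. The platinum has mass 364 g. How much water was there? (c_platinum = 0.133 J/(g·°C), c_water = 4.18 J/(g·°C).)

m ≈ 375 g

Heat lost by the platinum = heat gained by the water:
364×0.133×(245 − 24.6) = m×4.18×(24.6 − 17.8)
28.42 m = 10670  ⇒  m ≈ 375.4 g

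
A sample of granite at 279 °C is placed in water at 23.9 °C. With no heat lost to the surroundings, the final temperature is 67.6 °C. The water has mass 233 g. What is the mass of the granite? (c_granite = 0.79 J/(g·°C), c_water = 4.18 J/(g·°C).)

m ≈ 255 g

Heat gained plus heat lost sum to zero:
m·0.79·(67.6 − 279) + 233·4.18·(67.6 − 23.9) = 0
-167.01 m = -42561
m = -42561/-167.01 ≈ 254.8 g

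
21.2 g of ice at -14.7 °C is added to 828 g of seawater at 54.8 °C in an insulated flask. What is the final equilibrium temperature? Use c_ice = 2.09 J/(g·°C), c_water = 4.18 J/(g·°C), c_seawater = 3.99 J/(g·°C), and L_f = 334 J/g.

Sum of m c ΔT and latent-heat terms is zero:
warm ice to 0 °C: 21.2·2.09·(0 − (-14.7)) = 651.33
  melt ice: 21.2·334 = 7080.8
  warm the meltwater: 88.62 T
  seawater: 3303.7(T − 54.8)
3392.3 T = 181044 − 7732.1 = 173312
T ≈ 51.09 °C (positive, so assuming full melt was valid).

T_f ≈ 51.1 °C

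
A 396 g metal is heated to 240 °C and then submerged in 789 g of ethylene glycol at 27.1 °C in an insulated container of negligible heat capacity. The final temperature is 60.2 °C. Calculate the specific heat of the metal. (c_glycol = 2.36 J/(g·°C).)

c ≈ 0.866 J/(g·°C)

Taking heat into each body as positive, Σ m c ΔT = 0:
396·c·(60.2 − 240) + 789·2.36·(60.2 − 27.1) = 0
-71201 c = -61634
c = -61634/-71201 ≈ 0.8656 J/(g·°C)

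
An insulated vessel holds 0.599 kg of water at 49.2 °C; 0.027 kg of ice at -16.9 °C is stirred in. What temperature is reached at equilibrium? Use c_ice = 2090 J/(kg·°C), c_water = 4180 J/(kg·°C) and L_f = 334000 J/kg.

Energy balance with sensible and latent terms:
ice -16.9→0 °C: 0.027×2090×16.9 = 953.67; latent heat to melt: 0.027×334000 = 9018; warm the meltwater: 112.86 T; water: 2503.8(T − 49.2)
2616.7 T = 123188 − 9971.7 = 113216
T ≈ 43.27 °C (positive, so assuming full melt was valid).

T_f ≈ 43.3 °C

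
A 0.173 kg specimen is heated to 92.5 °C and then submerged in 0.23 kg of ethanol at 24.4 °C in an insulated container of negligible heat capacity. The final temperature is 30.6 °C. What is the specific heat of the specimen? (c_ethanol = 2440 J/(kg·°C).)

Heat gained plus heat lost sum to zero:
0.173×c×(30.6 − 92.5) + 0.23×2440×(30.6 − 24.4) = 0
-10.71 c = -3479.4
c = -3479.4/-10.71 ≈ 324.9 J/(kg·°C)

c ≈ 325 J/(kg·°C)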